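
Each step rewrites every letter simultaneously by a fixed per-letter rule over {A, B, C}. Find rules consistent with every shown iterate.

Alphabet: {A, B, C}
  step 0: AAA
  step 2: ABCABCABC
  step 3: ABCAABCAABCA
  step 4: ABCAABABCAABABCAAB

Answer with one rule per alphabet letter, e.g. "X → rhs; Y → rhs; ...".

  step 3 ⇒ step 4: ABCAABCAABCA ⇒ AB·C·A·AB·AB·C·A·AB·AB·C·A·AB
    A ↦ AB
    B ↦ C
    C ↦ A

A->AB, B->C, C->A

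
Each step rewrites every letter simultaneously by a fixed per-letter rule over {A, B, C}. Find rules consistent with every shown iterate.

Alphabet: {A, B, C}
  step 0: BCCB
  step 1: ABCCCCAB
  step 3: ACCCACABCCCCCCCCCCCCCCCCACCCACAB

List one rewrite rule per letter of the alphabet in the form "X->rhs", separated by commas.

  step 0 ⇒ step 1: BCCB ⇒ AB·CC·CC·AB
    B ↦ AB
    C ↦ CC
    A ↦ AC  (constrained at step 1)

A->AC, B->AB, C->CC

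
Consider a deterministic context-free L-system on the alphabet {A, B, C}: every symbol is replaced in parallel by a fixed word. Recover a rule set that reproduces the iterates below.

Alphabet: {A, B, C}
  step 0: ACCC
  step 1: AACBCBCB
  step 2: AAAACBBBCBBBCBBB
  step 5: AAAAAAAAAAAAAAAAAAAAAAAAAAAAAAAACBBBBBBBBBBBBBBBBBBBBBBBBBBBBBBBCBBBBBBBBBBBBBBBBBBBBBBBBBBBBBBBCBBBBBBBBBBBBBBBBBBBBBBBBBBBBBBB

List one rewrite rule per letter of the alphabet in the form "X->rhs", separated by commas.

  step 1 ⇒ step 2: AACBCBCB ⇒ AA·AA·CB·BB·CB·BB·CB·BB
    A ↦ AA
    B ↦ BB
    C ↦ CB

A->AA, B->BB, C->CB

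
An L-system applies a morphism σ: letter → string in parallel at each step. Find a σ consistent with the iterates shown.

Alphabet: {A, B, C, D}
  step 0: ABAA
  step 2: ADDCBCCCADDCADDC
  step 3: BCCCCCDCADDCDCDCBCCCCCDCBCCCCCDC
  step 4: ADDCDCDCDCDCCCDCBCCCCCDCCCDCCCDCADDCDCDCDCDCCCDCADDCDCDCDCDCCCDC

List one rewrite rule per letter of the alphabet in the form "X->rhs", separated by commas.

  step 3 ⇒ step 4: BCCCCCDCADDCDCDCBCCCCCDCBCCCCCDC ⇒ AD·DC·DC·DC·DC·DC·CC·DC·BC·CC·CC·DC·CC·DC·CC·DC·AD·DC·DC·DC·DC·DC·CC·DC·AD·DC·DC·DC·DC·DC·CC·DC
    A ↦ BC
    B ↦ AD
    C ↦ DC
    D ↦ CC

A->BC, B->AD, C->DC, D->CC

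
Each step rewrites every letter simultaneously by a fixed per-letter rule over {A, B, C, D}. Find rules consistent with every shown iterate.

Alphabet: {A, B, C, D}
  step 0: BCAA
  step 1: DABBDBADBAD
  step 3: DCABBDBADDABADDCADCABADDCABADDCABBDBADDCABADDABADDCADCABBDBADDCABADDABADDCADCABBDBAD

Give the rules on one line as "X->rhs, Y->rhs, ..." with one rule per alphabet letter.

  step 0 ⇒ step 1: BCAA ⇒ DA·BBD·BAD·BAD
    A ↦ BAD
    B ↦ DA
    C ↦ BBD
    D ↦ DCA  (constrained at step 1)

A->BAD, B->DA, C->BBD, D->DCA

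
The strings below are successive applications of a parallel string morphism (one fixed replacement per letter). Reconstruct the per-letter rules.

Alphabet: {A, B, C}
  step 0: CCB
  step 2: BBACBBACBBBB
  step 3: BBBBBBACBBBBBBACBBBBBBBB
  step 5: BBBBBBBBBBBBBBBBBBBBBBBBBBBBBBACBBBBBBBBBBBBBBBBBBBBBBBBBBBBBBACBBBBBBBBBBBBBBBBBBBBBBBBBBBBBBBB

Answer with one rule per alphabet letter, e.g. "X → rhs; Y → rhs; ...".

  step 2 ⇒ step 3: BBACBBACBBBB ⇒ BB·BB·BB·AC·BB·BB·BB·AC·BB·BB·BB·BB
    A ↦ BB
    B ↦ BB
    C ↦ AC

A->BB, B->BB, C->AC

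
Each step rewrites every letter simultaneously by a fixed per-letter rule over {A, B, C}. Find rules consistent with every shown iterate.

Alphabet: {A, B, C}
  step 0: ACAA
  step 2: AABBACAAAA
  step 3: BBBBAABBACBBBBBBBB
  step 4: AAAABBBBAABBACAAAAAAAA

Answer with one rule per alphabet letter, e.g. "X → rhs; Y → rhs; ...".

  step 3 ⇒ step 4: BBBBAABBACBBBBBBBB ⇒ A·A·A·A·BB·BB·A·A·BB·AC·A·A·A·A·A·A·A·A
    A ↦ BB
    B ↦ A
    C ↦ AC

A->BB, B->A, C->AC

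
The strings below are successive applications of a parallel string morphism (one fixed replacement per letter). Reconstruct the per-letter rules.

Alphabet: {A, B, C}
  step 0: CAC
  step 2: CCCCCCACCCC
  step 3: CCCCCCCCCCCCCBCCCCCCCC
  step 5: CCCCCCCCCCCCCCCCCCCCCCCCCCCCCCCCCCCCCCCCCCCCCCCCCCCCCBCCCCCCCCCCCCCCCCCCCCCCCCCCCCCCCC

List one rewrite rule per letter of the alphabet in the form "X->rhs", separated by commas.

  step 2 ⇒ step 3: CCCCCCACCCC ⇒ CC·CC·CC·CC·CC·CC·CB·CC·CC·CC·CC
    A ↦ CB
    C ↦ CC
    B ↦ A  (constrained at step 3)

A->CB, B->A, C->CC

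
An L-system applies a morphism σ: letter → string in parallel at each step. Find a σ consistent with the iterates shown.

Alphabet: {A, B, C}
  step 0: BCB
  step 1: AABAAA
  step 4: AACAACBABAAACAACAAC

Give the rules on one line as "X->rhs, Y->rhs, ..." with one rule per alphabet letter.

A->C, B->AA, C->BA

  step 0 ⇒ step 1: BCB ⇒ AA·BA·AA
    B ↦ AA
    C ↦ BA
    A ↦ C  (constrained at step 1)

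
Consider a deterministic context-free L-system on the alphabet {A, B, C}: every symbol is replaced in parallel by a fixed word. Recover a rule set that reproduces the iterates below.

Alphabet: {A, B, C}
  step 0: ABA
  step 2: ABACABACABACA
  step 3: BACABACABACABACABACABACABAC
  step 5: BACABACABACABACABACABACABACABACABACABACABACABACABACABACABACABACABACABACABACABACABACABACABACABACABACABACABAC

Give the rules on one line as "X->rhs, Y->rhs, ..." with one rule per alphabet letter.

A->BAC, B->A, C->A

  step 2 ⇒ step 3: ABACABACABACA ⇒ BAC·A·BAC·A·BAC·A·BAC·A·BAC·A·BAC·A·BAC
    A ↦ BAC
    B ↦ A
    C ↦ A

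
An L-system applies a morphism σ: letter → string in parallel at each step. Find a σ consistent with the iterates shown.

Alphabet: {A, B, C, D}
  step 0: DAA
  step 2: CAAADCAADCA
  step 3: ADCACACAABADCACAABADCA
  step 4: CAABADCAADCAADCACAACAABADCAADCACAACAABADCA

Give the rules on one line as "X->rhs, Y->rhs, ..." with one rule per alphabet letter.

A->CA, B->A, C->AD, D->AB

  step 3 ⇒ step 4: ADCACACAABADCACAABADCA ⇒ CA·AB·AD·CA·AD·CA·AD·CA·CA·A·CA·AB·AD·CA·AD·CA·CA·A·CA·AB·AD·CA
    A ↦ CA
    B ↦ A
    C ↦ AD
    D ↦ AB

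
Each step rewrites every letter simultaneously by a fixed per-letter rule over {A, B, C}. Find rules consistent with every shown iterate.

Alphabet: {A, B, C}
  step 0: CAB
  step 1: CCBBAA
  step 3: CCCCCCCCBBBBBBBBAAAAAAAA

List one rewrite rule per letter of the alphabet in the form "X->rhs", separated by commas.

  step 0 ⇒ step 1: CAB ⇒ CC·BB·AA
    A ↦ BB
    B ↦ AA
    C ↦ CC

A->BB, B->AA, C->CC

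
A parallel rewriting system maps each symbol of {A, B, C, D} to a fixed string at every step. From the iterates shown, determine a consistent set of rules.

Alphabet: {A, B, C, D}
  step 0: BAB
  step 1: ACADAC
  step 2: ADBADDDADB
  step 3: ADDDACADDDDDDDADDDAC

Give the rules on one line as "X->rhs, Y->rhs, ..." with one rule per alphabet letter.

  step 2 ⇒ step 3: ADBADDDADB ⇒ AD·DD·AC·AD·DD·DD·DD·AD·DD·AC
    A ↦ AD
    B ↦ AC
    D ↦ DD
  step 1 ⇒ step 2: ACADAC ⇒ AD·B·AD·DD·AD·B
    C ↦ B

A->AD, B->AC, C->B, D->DD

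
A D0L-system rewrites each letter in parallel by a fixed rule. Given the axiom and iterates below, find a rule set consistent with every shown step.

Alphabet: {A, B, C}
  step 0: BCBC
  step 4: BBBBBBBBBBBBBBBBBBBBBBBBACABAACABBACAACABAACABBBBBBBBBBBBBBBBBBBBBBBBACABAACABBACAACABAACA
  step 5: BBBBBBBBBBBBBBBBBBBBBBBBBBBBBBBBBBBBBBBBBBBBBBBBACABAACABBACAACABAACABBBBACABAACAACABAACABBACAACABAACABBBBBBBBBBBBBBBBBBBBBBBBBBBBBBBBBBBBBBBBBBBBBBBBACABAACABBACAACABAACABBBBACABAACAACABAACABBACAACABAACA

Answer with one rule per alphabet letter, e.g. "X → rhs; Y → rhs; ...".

  step 4 ⇒ step 5: BBBBBBBBBBBBBBBBBBBBBBBBACABAACABBACAACABAACABBBBBBBBBBBBBBBBBBBBBBBBACABAACABBACAACABAACA ⇒ BB·BB·BB·BB·BB·BB·BB·BB·BB·BB·BB·BB·BB·BB·BB·BB·BB·BB·BB·BB·BB·BB·BB·BB·ACA·BA·ACA·BB·ACA·ACA·BA·ACA·BB·BB·ACA·BA·ACA·ACA·BA·ACA·BB·ACA·ACA·BA·ACA·BB·BB·BB·BB·BB·BB·BB·BB·BB·BB·BB·BB·BB·BB·BB·BB·BB·BB·BB·BB·BB·BB·BB·BB·ACA·BA·ACA·BB·ACA·ACA·BA·ACA·BB·BB·ACA·BA·ACA·ACA·BA·ACA·BB·ACA·ACA·BA·ACA
    A ↦ ACA
    B ↦ BB
    C ↦ BA

A->ACA, B->BB, C->BA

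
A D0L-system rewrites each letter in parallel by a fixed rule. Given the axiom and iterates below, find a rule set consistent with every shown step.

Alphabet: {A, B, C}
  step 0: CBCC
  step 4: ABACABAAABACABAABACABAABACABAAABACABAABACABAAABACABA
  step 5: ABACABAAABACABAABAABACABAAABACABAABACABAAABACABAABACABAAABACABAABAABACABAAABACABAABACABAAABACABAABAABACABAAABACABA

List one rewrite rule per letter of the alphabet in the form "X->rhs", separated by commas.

  step 4 ⇒ step 5: ABACABAAABACABAABACABAABACABAAABACABAABACABAAABACABA ⇒ ABA·C·ABA·A·ABA·C·ABA·ABA·ABA·C·ABA·A·ABA·C·ABA·ABA·C·ABA·A·ABA·C·ABA·ABA·C·ABA·A·ABA·C·ABA·ABA·ABA·C·ABA·A·ABA·C·ABA·ABA·C·ABA·A·ABA·C·ABA·ABA·ABA·C·ABA·A·ABA·C·ABA
    A ↦ ABA
    B ↦ C
    C ↦ A

A->ABA, B->C, C->A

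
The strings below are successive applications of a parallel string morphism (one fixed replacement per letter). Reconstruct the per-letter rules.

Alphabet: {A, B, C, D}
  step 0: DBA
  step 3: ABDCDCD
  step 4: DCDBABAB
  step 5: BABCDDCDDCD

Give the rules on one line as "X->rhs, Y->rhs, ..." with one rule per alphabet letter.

  step 4 ⇒ step 5: DCDBABAB ⇒ B·A·B·CD·D·CD·D·CD
    A ↦ D
    B ↦ CD
    C ↦ A
    D ↦ B

A->D, B->CD, C->A, D->B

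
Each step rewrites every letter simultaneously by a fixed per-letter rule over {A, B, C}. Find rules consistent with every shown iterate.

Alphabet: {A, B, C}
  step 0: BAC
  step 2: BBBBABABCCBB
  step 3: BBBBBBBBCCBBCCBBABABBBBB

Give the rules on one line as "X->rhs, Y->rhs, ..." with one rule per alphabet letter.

A->CC, B->BB, C->AB

  step 2 ⇒ step 3: BBBBABABCCBB ⇒ BB·BB·BB·BB·CC·BB·CC·BB·AB·AB·BB·BB
    A ↦ CC
    B ↦ BB
    C ↦ AB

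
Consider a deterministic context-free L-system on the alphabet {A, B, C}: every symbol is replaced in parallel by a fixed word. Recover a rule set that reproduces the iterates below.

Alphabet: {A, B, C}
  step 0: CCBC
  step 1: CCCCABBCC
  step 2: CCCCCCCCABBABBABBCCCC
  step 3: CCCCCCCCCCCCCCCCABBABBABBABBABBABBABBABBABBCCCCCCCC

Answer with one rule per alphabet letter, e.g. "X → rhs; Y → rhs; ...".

A->ABB, B->ABB, C->CC

  step 2 ⇒ step 3: CCCCCCCCABBABBABBCCCC ⇒ CC·CC·CC·CC·CC·CC·CC·CC·ABB·ABB·ABB·ABB·ABB·ABB·ABB·ABB·ABB·CC·CC·CC·CC
    A ↦ ABB
    B ↦ ABB
    C ↦ CC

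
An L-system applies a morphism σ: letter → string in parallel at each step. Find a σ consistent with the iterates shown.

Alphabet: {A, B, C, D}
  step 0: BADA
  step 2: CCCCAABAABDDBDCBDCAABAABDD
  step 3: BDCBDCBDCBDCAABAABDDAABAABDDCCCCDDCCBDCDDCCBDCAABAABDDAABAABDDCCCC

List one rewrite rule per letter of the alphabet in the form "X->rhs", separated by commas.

  step 2 ⇒ step 3: CCCCAABAABDDBDCBDCAABAABDD ⇒ BDC·BDC·BDC·BDC·AAB·AAB·DD·AAB·AAB·DD·CC·CC·DD·CC·BDC·DD·CC·BDC·AAB·AAB·DD·AAB·AAB·DD·CC·CC
    A ↦ AAB
    B ↦ DD
    C ↦ BDC
    D ↦ CC

A->AAB, B->DD, C->BDC, D->CC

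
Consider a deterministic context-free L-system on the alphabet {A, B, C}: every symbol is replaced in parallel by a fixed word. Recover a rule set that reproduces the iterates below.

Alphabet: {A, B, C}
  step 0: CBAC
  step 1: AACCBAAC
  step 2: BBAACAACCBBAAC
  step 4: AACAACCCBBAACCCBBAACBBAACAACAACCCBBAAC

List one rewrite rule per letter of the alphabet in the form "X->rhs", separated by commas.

  step 1 ⇒ step 2: AACCBAAC ⇒ B·B·AAC·AAC·C·B·B·AAC
    A ↦ B
    B ↦ C
    C ↦ AAC

A->B, B->C, C->AAC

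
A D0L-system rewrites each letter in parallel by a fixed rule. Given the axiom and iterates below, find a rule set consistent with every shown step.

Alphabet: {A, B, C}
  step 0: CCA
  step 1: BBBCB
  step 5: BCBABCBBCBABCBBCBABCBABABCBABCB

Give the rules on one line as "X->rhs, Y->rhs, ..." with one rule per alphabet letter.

  step 0 ⇒ step 1: CCA ⇒ B·B·BCB
    A ↦ BCB
    C ↦ B
    B ↦ A  (constrained at step 1)

A->BCB, B->A, C->B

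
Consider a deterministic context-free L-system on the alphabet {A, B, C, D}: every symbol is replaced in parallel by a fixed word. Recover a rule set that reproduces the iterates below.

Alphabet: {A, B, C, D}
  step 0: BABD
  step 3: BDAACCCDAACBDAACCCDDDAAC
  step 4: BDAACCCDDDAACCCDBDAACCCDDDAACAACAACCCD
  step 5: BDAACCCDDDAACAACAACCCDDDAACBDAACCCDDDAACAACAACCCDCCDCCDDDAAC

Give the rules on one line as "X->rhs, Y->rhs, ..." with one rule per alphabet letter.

  step 4 ⇒ step 5: BDAACCCDDDAACCCDBDAACCCDDDAACAACAACCCD ⇒ BD·AAC·C·C·D·D·D·AAC·AAC·AAC·C·C·D·D·D·AAC·BD·AAC·C·C·D·D·D·AAC·AAC·AAC·C·C·D·C·C·D·C·C·D·D·D·AAC
    A ↦ C
    B ↦ BD
    C ↦ D
    D ↦ AAC

A->C, B->BD, C->D, D->AAC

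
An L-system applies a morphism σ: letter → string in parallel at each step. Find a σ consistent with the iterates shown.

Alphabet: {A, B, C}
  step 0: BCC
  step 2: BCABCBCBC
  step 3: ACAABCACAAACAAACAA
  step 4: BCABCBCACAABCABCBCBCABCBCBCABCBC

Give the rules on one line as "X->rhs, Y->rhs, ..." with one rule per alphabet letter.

A->BC, B->ACA, C->A

  step 3 ⇒ step 4: ACAABCACAAACAAACAA ⇒ BC·A·BC·BC·ACA·A·BC·A·BC·BC·BC·A·BC·BC·BC·A·BC·BC
    A ↦ BC
    B ↦ ACA
    C ↦ A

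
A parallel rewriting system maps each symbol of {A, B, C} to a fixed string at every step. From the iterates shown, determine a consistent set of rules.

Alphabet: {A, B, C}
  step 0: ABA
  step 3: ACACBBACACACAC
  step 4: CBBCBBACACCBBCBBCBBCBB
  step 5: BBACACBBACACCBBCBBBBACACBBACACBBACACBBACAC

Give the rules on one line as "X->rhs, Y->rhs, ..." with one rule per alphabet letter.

A->C, B->AC, C->BB

  step 4 ⇒ step 5: CBBCBBACACCBBCBBCBBCBB ⇒ BB·AC·AC·BB·AC·AC·C·BB·C·BB·BB·AC·AC·BB·AC·AC·BB·AC·AC·BB·AC·AC
    A ↦ C
    B ↦ AC
    C ↦ BB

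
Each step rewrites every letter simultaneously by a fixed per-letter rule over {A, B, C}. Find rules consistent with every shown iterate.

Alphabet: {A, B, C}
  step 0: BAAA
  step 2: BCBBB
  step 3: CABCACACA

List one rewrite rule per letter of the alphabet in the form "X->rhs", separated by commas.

A->C, B->CA, C->B

  step 2 ⇒ step 3: BCBBB ⇒ CA·B·CA·CA·CA
    B ↦ CA
    C ↦ B
    A ↦ C  (constrained at step 0)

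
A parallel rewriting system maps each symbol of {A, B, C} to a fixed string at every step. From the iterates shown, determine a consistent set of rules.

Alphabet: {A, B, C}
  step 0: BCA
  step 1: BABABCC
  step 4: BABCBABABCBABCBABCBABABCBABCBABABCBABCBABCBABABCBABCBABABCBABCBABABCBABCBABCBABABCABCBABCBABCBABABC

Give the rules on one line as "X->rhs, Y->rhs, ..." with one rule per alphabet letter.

A->C, B->BAB, C->ABC

  step 0 ⇒ step 1: BCA ⇒ BAB·ABC·C
    A ↦ C
    B ↦ BAB
    C ↦ ABC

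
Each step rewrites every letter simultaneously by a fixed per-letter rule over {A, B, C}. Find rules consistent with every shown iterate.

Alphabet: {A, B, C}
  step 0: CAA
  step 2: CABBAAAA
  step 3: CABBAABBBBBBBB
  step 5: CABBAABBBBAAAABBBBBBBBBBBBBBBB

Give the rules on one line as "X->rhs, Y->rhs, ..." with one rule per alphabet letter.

  step 2 ⇒ step 3: CABBAAAA ⇒ CA·BB·A·A·BB·BB·BB·BB
    A ↦ BB
    B ↦ A
    C ↦ CA

A->BB, B->A, C->CA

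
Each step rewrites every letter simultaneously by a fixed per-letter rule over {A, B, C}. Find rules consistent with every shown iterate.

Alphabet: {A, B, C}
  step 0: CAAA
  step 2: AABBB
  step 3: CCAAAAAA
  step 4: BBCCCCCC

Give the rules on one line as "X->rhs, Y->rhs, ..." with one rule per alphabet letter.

  step 3 ⇒ step 4: CCAAAAAA ⇒ B·B·C·C·C·C·C·C
    A ↦ C
    C ↦ B
  step 2 ⇒ step 3: AABBB ⇒ C·C·AA·AA·AA
    B ↦ AA

A->C, B->AA, C->B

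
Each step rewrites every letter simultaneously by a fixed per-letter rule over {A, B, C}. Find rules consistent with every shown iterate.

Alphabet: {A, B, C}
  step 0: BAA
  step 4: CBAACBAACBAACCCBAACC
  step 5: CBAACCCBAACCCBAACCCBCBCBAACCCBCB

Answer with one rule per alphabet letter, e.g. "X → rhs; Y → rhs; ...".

A->C, B->AA, C->CB

  step 4 ⇒ step 5: CBAACBAACBAACCCBAACC ⇒ CB·AA·C·C·CB·AA·C·C·CB·AA·C·C·CB·CB·CB·AA·C·C·CB·CB
    A ↦ C
    B ↦ AA
    C ↦ CB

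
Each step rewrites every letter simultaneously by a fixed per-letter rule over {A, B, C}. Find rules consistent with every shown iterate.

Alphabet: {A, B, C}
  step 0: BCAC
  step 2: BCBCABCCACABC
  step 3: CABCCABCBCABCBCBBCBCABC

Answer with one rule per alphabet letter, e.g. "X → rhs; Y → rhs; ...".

  step 2 ⇒ step 3: BCBCABCCACABC ⇒ CA·BC·CA·BC·B·CA·BC·BC·B·BC·B·CA·BC
    A ↦ B
    B ↦ CA
    C ↦ BC

A->B, B->CA, C->BC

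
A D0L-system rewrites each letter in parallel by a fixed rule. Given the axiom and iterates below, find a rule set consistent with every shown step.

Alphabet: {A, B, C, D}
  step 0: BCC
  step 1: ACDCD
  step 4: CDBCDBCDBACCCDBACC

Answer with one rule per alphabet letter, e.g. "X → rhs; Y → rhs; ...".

A->CC, B->A, C->CD, D->B

  step 0 ⇒ step 1: BCC ⇒ A·CD·CD
    B ↦ A
    C ↦ CD
    A ↦ CC  (constrained at step 1)
    D ↦ B  (constrained at step 1)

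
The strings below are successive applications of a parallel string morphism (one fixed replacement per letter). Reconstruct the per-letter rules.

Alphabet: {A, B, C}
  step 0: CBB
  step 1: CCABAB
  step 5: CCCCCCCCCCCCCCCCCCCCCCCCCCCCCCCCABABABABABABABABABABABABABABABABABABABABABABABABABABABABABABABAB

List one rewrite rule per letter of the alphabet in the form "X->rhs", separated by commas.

  step 0 ⇒ step 1: CBB ⇒ CC·AB·AB
    B ↦ AB
    C ↦ CC
    A ↦ AB  (constrained at step 1)

A->AB, B->AB, C->CC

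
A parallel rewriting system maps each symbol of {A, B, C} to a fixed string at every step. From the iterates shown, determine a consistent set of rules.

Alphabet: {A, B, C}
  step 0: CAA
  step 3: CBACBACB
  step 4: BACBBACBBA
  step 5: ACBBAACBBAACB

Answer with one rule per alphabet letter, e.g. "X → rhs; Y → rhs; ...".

A->CB, B->A, C->B

  step 4 ⇒ step 5: BACBBACBBA ⇒ A·CB·B·A·A·CB·B·A·A·CB
    A ↦ CB
    B ↦ A
    C ↦ B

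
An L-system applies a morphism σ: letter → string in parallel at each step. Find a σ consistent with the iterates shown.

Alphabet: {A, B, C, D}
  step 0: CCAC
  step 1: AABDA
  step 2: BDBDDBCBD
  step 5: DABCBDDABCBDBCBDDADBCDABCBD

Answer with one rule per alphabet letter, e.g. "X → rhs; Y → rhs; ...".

A->BD, B->D, C->A, D->BC

  step 1 ⇒ step 2: AABDA ⇒ BD·BD·D·BC·BD
    A ↦ BD
    B ↦ D
    D ↦ BC
  step 0 ⇒ step 1: CCAC ⇒ A·A·BD·A
    C ↦ A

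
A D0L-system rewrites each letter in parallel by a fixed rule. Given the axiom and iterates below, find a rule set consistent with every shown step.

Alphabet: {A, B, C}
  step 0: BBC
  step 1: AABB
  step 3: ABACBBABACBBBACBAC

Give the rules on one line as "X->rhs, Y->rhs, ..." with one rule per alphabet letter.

  step 0 ⇒ step 1: BBC ⇒ A·A·BB
    B ↦ A
    C ↦ BB
    A ↦ BAC  (constrained at step 1)

A->BAC, B->A, C->BB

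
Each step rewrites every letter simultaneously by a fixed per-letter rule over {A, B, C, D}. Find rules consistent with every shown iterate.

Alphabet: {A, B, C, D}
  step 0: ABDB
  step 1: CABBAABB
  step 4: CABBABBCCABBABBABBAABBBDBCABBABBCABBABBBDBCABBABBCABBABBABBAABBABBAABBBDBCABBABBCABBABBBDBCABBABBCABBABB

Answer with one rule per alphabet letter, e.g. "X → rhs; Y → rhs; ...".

A->C, B->ABB, C->BDB, D->A

  step 0 ⇒ step 1: ABDB ⇒ C·ABB·A·ABB
    A ↦ C
    B ↦ ABB
    D ↦ A
    C ↦ BDB  (constrained at step 1)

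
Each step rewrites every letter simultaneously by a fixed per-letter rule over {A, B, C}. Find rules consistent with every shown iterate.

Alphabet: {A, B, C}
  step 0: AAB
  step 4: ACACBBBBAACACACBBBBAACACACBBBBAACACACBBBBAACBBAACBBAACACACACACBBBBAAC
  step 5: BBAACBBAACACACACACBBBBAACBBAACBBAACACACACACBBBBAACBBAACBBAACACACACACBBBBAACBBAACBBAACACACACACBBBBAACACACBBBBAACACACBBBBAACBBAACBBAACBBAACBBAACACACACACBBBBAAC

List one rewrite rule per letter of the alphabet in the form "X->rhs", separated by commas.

A->BB, B->AC, C->AAC

  step 4 ⇒ step 5: ACACBBBBAACACACBBBBAACACACBBBBAACACACBBBBAACBBAACBBAACACACACACBBBBAAC ⇒ BB·AAC·BB·AAC·AC·AC·AC·AC·BB·BB·AAC·BB·AAC·BB·AAC·AC·AC·AC·AC·BB·BB·AAC·BB·AAC·BB·AAC·AC·AC·AC·AC·BB·BB·AAC·BB·AAC·BB·AAC·AC·AC·AC·AC·BB·BB·AAC·AC·AC·BB·BB·AAC·AC·AC·BB·BB·AAC·BB·AAC·BB·AAC·BB·AAC·BB·AAC·AC·AC·AC·AC·BB·BB·AAC
    A ↦ BB
    B ↦ AC
    C ↦ AAC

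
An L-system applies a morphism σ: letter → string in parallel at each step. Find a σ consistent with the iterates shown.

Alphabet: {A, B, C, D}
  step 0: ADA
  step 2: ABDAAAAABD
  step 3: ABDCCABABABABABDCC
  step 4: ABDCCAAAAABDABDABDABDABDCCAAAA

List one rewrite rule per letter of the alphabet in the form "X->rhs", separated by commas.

A->AB, B->D, C->AA, D->CC

  step 3 ⇒ step 4: ABDCCABABABABABDCC ⇒ AB·D·CC·AA·AA·AB·D·AB·D·AB·D·AB·D·AB·D·CC·AA·AA
    A ↦ AB
    B ↦ D
    C ↦ AA
    D ↦ CC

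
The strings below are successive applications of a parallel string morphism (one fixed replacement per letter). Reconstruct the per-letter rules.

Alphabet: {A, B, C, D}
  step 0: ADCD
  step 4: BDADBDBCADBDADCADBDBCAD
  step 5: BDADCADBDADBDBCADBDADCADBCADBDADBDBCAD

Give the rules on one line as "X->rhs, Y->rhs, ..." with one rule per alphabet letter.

A->C, B->BD, C->B, D->AD

  step 4 ⇒ step 5: BDADBDBCADBDADCADBDBCAD ⇒ BD·AD·C·AD·BD·AD·BD·B·C·AD·BD·AD·C·AD·B·C·AD·BD·AD·BD·B·C·AD
    A ↦ C
    B ↦ BD
    C ↦ B
    D ↦ AD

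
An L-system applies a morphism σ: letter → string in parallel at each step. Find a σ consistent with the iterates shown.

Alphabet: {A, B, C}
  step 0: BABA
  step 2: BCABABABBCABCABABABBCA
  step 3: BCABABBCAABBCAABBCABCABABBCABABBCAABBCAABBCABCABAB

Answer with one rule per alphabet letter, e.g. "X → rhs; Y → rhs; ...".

A->AB, B->BCA, C->B

  step 2 ⇒ step 3: BCABABABBCABCABABABBCA ⇒ BCA·B·AB·BCA·AB·BCA·AB·BCA·BCA·B·AB·BCA·B·AB·BCA·AB·BCA·AB·BCA·BCA·B·AB
    A ↦ AB
    B ↦ BCA
    C ↦ B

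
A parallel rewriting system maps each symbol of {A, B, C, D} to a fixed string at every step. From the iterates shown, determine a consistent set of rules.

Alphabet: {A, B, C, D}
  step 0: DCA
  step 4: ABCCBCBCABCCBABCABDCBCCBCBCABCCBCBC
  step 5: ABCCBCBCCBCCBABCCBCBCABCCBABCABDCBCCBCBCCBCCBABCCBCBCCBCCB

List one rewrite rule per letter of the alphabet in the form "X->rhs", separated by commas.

  step 4 ⇒ step 5: ABCCBCBCABCCBABCABDCBCCBCBCABCCBCBC ⇒ AB·C·CB·CB·C·CB·C·CB·AB·C·CB·CB·C·AB·C·CB·AB·C·ABD·CB·C·CB·CB·C·CB·C·CB·AB·C·CB·CB·C·CB·C·CB
    A ↦ AB
    B ↦ C
    C ↦ CB
    D ↦ ABD

A->AB, B->C, C->CB, D->ABD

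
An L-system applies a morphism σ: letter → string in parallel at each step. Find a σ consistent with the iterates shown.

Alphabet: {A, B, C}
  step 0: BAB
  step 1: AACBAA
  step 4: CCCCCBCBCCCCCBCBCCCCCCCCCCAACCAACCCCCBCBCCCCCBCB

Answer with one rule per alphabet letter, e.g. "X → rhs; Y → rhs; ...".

  step 0 ⇒ step 1: BAB ⇒ AA·CB·AA
    A ↦ CB
    B ↦ AA
    C ↦ CC  (constrained at step 1)

A->CB, B->AA, C->CC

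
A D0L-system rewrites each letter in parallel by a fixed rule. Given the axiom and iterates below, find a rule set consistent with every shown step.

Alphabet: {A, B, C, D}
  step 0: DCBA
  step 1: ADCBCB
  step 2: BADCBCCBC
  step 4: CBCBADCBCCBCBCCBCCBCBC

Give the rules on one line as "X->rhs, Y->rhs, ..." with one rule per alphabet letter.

  step 1 ⇒ step 2: ADCBCB ⇒ B·AD·CB·C·CB·C
    A ↦ B
    B ↦ C
    C ↦ CB
    D ↦ AD

A->B, B->C, C->CB, D->AD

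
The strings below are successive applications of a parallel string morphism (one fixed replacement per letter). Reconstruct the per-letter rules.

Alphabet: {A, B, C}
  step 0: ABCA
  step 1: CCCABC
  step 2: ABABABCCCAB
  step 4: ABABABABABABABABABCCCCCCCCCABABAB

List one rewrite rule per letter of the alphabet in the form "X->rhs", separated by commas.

A->C, B->CC, C->AB

  step 1 ⇒ step 2: CCCABC ⇒ AB·AB·AB·C·CC·AB
    A ↦ C
    B ↦ CC
    C ↦ AB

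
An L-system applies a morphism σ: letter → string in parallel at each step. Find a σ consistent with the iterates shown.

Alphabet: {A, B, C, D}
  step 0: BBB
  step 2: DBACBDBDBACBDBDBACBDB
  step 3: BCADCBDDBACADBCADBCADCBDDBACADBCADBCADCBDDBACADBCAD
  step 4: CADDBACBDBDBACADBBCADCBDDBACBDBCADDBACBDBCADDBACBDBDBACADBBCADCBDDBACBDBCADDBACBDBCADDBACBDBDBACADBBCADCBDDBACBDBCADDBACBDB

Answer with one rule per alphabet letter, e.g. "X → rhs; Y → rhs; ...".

  step 3 ⇒ step 4: BCADCBDDBACADBCADBCADCBDDBACADBCADBCADCBDDBACADBCAD ⇒ CAD·DBA·CBD·B·DBA·CAD·B·B·CAD·CBD·DBA·CBD·B·CAD·DBA·CBD·B·CAD·DBA·CBD·B·DBA·CAD·B·B·CAD·CBD·DBA·CBD·B·CAD·DBA·CBD·B·CAD·DBA·CBD·B·DBA·CAD·B·B·CAD·CBD·DBA·CBD·B·CAD·DBA·CBD·B
    A ↦ CBD
    B ↦ CAD
    C ↦ DBA
    D ↦ B

A->CBD, B->CAD, C->DBA, D->B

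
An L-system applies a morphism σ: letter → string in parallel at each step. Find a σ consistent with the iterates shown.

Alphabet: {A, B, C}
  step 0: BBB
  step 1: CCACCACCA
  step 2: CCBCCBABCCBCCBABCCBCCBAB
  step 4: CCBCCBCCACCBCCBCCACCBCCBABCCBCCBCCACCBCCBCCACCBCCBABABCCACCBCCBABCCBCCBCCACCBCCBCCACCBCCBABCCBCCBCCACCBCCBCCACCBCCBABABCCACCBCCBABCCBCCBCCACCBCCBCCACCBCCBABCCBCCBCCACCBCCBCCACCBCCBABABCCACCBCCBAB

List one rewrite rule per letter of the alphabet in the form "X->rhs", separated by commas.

  step 1 ⇒ step 2: CCACCACCA ⇒ CCB·CCB·AB·CCB·CCB·AB·CCB·CCB·AB
    A ↦ AB
    C ↦ CCB
  step 0 ⇒ step 1: BBB ⇒ CCA·CCA·CCA
    B ↦ CCA

A->AB, B->CCA, C->CCB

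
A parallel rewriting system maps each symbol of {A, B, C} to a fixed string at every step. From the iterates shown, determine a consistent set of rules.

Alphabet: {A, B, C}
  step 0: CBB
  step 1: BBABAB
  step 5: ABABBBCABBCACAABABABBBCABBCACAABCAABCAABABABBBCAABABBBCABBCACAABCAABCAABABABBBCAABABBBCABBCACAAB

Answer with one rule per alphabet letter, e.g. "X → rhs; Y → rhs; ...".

  step 0 ⇒ step 1: CBB ⇒ BB·AB·AB
    B ↦ AB
    C ↦ BB
    A ↦ CA  (constrained at step 1)

A->CA, B->AB, C->BB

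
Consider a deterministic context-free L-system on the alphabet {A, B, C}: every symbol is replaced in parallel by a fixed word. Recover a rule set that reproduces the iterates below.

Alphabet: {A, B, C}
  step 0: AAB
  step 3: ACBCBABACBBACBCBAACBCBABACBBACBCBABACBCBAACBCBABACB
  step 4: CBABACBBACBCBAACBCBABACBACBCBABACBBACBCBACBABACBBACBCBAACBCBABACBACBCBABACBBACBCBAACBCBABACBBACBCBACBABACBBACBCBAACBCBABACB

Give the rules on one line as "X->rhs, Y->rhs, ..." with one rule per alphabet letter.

  step 3 ⇒ step 4: ACBCBABACBBACBCBAACBCBABACBBACBCBABACBCBAACBCBABACB ⇒ CBA·B·ACB·B·ACB·CBA·ACB·CBA·B·ACB·ACB·CBA·B·ACB·B·ACB·CBA·CBA·B·ACB·B·ACB·CBA·ACB·CBA·B·ACB·ACB·CBA·B·ACB·B·ACB·CBA·ACB·CBA·B·ACB·B·ACB·CBA·CBA·B·ACB·B·ACB·CBA·ACB·CBA·B·ACB
    A ↦ CBA
    B ↦ ACB
    C ↦ B

A->CBA, B->ACB, C->B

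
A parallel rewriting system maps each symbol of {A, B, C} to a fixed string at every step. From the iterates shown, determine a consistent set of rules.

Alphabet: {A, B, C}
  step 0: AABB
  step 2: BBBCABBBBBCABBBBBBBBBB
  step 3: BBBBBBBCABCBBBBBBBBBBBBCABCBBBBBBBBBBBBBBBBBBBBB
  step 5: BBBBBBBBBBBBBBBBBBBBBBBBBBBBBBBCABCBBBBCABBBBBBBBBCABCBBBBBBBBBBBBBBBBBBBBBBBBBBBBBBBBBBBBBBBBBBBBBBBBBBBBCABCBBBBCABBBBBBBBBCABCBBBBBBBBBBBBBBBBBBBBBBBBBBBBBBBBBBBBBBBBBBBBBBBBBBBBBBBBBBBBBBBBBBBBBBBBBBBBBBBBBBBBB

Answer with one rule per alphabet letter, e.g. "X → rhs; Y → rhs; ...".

  step 2 ⇒ step 3: BBBCABBBBBCABBBBBBBBBB ⇒ BB·BB·BB·BCA·BCB·BB·BB·BB·BB·BB·BCA·BCB·BB·BB·BB·BB·BB·BB·BB·BB·BB·BB
    A ↦ BCB
    B ↦ BB
    C ↦ BCA

A->BCB, B->BB, C->BCA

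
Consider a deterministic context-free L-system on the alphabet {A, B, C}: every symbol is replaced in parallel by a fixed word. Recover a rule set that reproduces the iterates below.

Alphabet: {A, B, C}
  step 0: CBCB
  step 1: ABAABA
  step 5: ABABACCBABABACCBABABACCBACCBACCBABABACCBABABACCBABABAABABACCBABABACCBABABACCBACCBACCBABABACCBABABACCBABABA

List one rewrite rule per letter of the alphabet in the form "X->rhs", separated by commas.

A->CCB, B->A, C->AB

  step 0 ⇒ step 1: CBCB ⇒ AB·A·AB·A
    B ↦ A
    C ↦ AB
    A ↦ CCB  (constrained at step 1)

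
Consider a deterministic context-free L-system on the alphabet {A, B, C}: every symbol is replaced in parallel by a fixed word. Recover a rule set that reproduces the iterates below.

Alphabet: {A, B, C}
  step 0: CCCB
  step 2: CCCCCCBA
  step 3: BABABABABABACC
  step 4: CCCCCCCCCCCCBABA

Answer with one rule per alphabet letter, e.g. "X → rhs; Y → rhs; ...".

A->C, B->C, C->BA

  step 3 ⇒ step 4: BABABABABABACC ⇒ C·C·C·C·C·C·C·C·C·C·C·C·BA·BA
    A ↦ C
    B ↦ C
    C ↦ BA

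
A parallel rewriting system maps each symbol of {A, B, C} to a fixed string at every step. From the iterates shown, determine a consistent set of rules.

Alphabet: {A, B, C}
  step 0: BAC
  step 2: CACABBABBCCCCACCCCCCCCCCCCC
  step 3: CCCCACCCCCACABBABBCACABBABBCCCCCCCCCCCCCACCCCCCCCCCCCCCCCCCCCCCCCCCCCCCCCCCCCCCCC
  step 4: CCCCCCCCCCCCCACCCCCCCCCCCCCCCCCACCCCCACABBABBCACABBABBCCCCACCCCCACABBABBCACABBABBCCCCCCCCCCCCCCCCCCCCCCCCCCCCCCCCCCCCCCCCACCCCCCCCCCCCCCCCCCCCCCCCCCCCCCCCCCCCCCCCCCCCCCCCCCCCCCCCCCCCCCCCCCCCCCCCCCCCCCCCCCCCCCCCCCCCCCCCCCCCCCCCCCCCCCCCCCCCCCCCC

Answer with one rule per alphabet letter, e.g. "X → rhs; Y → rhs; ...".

A->CAC, B->ABB, C->CCC

  step 3 ⇒ step 4: CCCCACCCCCACABBABBCACABBABBCCCCCCCCCCCCCACCCCCCCCCCCCCCCCCCCCCCCCCCCCCCCCCCCCCCCC ⇒ CCC·CCC·CCC·CCC·CAC·CCC·CCC·CCC·CCC·CCC·CAC·CCC·CAC·ABB·ABB·CAC·ABB·ABB·CCC·CAC·CCC·CAC·ABB·ABB·CAC·ABB·ABB·CCC·CCC·CCC·CCC·CCC·CCC·CCC·CCC·CCC·CCC·CCC·CCC·CCC·CAC·CCC·CCC·CCC·CCC·CCC·CCC·CCC·CCC·CCC·CCC·CCC·CCC·CCC·CCC·CCC·CCC·CCC·CCC·CCC·CCC·CCC·CCC·CCC·CCC·CCC·CCC·CCC·CCC·CCC·CCC·CCC·CCC·CCC·CCC·CCC·CCC·CCC·CCC·CCC·CCC
    A ↦ CAC
    B ↦ ABB
    C ↦ CCC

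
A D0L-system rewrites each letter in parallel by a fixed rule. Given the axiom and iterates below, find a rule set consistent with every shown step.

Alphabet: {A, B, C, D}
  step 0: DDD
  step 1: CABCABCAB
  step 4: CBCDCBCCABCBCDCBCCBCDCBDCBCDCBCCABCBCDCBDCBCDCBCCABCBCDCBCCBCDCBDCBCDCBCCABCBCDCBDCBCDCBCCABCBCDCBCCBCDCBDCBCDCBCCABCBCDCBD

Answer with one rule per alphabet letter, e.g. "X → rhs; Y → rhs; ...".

  step 0 ⇒ step 1: DDD ⇒ CAB·CAB·CAB
    D ↦ CAB
    A ↦ DCB  (constrained at step 1)
    B ↦ D  (constrained at step 1)
    C ↦ CBC  (constrained at step 1)

A->DCB, B->D, C->CBC, D->CAB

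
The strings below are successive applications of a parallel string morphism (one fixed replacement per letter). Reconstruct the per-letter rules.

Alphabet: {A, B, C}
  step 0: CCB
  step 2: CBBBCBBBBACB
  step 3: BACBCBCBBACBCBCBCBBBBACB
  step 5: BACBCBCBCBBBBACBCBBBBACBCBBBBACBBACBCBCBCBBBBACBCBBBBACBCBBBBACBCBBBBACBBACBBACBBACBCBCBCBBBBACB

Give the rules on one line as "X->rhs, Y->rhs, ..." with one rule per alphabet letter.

A->BB, B->CB, C->BA

  step 2 ⇒ step 3: CBBBCBBBBACB ⇒ BA·CB·CB·CB·BA·CB·CB·CB·CB·BB·BA·CB
    A ↦ BB
    B ↦ CB
    C ↦ BA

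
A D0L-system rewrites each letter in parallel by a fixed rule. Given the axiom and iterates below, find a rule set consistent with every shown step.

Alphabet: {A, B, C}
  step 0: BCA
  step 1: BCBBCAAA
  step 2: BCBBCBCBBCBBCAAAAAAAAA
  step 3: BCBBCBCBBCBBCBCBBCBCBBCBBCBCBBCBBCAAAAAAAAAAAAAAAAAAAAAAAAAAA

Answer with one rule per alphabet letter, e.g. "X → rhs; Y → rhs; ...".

A->AAA, B->BCB, C->BC

  step 2 ⇒ step 3: BCBBCBCBBCBBCAAAAAAAAA ⇒ BCB·BC·BCB·BCB·BC·BCB·BC·BCB·BCB·BC·BCB·BCB·BC·AAA·AAA·AAA·AAA·AAA·AAA·AAA·AAA·AAA
    A ↦ AAA
    B ↦ BCB
    C ↦ BC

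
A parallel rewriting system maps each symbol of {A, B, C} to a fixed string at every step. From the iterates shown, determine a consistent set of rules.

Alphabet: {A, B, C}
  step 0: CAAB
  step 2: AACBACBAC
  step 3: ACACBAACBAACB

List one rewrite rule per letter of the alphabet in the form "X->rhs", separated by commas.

  step 2 ⇒ step 3: AACBACBAC ⇒ AC·AC·B·A·AC·B·A·AC·B
    A ↦ AC
    B ↦ A
    C ↦ B

A->AC, B->A, C->B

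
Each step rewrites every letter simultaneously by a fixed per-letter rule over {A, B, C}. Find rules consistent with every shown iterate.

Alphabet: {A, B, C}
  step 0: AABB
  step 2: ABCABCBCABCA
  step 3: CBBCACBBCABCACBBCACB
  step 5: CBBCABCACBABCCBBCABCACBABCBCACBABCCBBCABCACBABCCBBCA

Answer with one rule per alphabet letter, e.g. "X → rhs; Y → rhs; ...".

A->CB, B->BC, C->A

  step 2 ⇒ step 3: ABCABCBCABCA ⇒ CB·BC·A·CB·BC·A·BC·A·CB·BC·A·CB
    A ↦ CB
    B ↦ BC
    C ↦ A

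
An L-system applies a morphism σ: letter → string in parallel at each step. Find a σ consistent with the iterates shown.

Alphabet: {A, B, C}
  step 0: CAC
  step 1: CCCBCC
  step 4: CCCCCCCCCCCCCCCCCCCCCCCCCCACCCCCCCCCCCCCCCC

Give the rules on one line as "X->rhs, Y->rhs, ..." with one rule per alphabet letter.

  step 0 ⇒ step 1: CAC ⇒ CC·CB·CC
    A ↦ CB
    C ↦ CC
    B ↦ A  (constrained at step 1)

A->CB, B->A, C->CC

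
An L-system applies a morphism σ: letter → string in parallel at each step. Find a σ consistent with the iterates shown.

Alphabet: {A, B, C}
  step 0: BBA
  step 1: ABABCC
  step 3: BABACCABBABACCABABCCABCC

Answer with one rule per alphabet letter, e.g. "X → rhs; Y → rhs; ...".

A->CC, B->AB, C->BA

  step 0 ⇒ step 1: BBA ⇒ AB·AB·CC
    A ↦ CC
    B ↦ AB
    C ↦ BA  (constrained at step 1)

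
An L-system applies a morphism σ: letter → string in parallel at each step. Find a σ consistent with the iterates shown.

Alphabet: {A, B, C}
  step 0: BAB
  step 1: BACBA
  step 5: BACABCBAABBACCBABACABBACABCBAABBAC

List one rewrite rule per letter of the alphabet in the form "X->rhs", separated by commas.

A->C, B->BA, C->AB

  step 0 ⇒ step 1: BAB ⇒ BA·C·BA
    A ↦ C
    B ↦ BA
    C ↦ AB  (constrained at step 1)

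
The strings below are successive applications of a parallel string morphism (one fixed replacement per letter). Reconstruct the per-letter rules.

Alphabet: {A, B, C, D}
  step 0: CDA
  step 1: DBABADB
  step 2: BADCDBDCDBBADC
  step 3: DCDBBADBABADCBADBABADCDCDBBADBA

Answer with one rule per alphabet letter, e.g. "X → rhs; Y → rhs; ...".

A->DB, B->DC, C->DBA, D->BA

  step 2 ⇒ step 3: BADCDBDCDBBADC ⇒ DC·DB·BA·DBA·BA·DC·BA·DBA·BA·DC·DC·DB·BA·DBA
    A ↦ DB
    B ↦ DC
    C ↦ DBA
    D ↦ BA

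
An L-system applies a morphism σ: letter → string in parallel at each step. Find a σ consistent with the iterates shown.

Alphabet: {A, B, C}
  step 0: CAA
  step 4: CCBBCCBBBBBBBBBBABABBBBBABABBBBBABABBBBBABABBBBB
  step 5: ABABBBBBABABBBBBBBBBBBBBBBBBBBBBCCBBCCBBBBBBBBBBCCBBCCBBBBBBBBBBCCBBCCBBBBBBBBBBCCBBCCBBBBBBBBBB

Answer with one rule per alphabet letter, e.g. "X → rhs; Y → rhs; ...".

A->CC, B->BB, C->AB

  step 4 ⇒ step 5: CCBBCCBBBBBBBBBBABABBBBBABABBBBBABABBBBBABABBBBB ⇒ AB·AB·BB·BB·AB·AB·BB·BB·BB·BB·BB·BB·BB·BB·BB·BB·CC·BB·CC·BB·BB·BB·BB·BB·CC·BB·CC·BB·BB·BB·BB·BB·CC·BB·CC·BB·BB·BB·BB·BB·CC·BB·CC·BB·BB·BB·BB·BB
    A ↦ CC
    B ↦ BB
    C ↦ AB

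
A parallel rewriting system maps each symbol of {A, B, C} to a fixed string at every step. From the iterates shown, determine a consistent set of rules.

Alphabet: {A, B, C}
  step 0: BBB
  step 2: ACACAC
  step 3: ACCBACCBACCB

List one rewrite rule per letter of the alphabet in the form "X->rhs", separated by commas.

  step 2 ⇒ step 3: ACACAC ⇒ AC·CB·AC·CB·AC·CB
    A ↦ AC
    C ↦ CB
    B ↦ A  (constrained at step 0)

A->AC, B->A, C->CB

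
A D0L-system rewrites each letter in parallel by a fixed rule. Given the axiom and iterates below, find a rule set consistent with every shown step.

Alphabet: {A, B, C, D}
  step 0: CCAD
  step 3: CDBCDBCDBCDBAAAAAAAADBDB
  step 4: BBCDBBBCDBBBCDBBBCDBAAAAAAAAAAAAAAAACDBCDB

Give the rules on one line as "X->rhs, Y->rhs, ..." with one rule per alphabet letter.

A->AA, B->DB, C->BB, D->C

  step 3 ⇒ step 4: CDBCDBCDBCDBAAAAAAAADBDB ⇒ BB·C·DB·BB·C·DB·BB·C·DB·BB·C·DB·AA·AA·AA·AA·AA·AA·AA·AA·C·DB·C·DB
    A ↦ AA
    B ↦ DB
    C ↦ BB
    D ↦ C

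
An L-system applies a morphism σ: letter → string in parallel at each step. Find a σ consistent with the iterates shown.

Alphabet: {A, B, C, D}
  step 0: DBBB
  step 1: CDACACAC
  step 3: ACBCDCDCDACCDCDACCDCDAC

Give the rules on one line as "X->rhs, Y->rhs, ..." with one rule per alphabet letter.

  step 0 ⇒ step 1: DBBB ⇒ CD·AC·AC·AC
    B ↦ AC
    D ↦ CD
    A ↦ DD  (constrained at step 1)
    C ↦ B  (constrained at step 1)

A->DD, B->AC, C->B, D->CD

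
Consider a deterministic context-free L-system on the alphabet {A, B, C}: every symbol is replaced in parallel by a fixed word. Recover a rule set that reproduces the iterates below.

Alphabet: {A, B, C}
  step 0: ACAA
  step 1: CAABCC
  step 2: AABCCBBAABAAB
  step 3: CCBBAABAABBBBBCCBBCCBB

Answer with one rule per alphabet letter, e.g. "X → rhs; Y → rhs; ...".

  step 2 ⇒ step 3: AABCCBBAABAAB ⇒ C·C·BB·AAB·AAB·BB·BB·C·C·BB·C·C·BB
    A ↦ C
    B ↦ BB
    C ↦ AAB

A->C, B->BB, C->AAB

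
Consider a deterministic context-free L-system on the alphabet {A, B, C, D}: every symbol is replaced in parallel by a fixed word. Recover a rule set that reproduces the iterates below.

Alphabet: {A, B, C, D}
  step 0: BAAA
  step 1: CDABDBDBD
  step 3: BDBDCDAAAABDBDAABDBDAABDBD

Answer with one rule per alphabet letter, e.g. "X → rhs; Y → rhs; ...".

A->BD, B->CDA, C->A, D->A

  step 0 ⇒ step 1: BAAA ⇒ CDA·BD·BD·BD
    A ↦ BD
    B ↦ CDA
    C ↦ A  (constrained at step 1)
    D ↦ A  (constrained at step 1)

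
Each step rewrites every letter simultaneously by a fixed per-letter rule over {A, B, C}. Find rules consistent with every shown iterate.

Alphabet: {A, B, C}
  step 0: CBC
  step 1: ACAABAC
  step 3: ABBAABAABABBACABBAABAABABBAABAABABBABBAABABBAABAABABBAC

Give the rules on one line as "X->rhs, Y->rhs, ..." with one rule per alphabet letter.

A->ABB, B->AAB, C->AC

  step 0 ⇒ step 1: CBC ⇒ AC·AAB·AC
    B ↦ AAB
    C ↦ AC
    A ↦ ABB  (constrained at step 1)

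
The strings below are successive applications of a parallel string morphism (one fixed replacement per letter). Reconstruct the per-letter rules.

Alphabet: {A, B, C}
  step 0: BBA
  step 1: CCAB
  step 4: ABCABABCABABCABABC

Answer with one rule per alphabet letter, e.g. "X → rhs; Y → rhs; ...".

  step 0 ⇒ step 1: BBA ⇒ C·C·AB
    A ↦ AB
    B ↦ C
    C ↦ AB  (constrained at step 1)

A->AB, B->C, C->AB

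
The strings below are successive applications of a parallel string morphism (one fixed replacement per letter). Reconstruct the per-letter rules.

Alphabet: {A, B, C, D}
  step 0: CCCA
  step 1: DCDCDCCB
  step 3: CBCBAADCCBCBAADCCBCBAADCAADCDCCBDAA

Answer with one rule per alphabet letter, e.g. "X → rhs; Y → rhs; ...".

  step 0 ⇒ step 1: CCCA ⇒ DC·DC·DC·CB
    A ↦ CB
    C ↦ DC
    B ↦ CBD  (constrained at step 1)
    D ↦ AA  (constrained at step 1)

A->CB, B->CBD, C->DC, D->AA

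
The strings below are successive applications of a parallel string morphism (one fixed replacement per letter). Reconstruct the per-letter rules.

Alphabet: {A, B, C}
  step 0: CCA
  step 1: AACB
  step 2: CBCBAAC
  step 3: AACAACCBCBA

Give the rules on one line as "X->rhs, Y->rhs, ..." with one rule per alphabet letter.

  step 2 ⇒ step 3: CBCBAAC ⇒ A·AC·A·AC·CB·CB·A
    A ↦ CB
    B ↦ AC
    C ↦ A

A->CB, B->AC, C->A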